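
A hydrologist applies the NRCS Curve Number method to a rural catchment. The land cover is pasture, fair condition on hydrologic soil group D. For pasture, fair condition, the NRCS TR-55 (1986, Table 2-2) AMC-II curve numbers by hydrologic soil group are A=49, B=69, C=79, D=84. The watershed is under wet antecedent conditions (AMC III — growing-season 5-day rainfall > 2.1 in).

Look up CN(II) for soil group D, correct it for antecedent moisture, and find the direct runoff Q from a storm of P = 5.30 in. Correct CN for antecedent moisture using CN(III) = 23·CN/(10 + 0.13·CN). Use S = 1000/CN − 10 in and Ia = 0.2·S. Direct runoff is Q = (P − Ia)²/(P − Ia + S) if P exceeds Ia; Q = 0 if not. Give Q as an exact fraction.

Q = 614990401/139099170 in ≈ 4.421 in

NRCS table: pasture, fair condition, soil group D → CN(II) = 84
Adjust CN=84 to AMC III: 23·84/(10 + 0.13·84) → 1932 ÷ (523/25) = 48300/523 ≈ 92.352
S = 1000/(48300/523) − 10 = 400/483 in ≈ 0.828 in
Ia = 0.2·(400/483) = 80/483 in ≈ 0.166 in
Excess rainfall: 5.300 − 0.166 = 5.134 in; P > Ia so Q > 0
Q = (24799/4830)²/((24799/4830) + 400/483) = (614990401/23328900)/(28799/4830) = 614990401/139099170 in ≈ 4.421 in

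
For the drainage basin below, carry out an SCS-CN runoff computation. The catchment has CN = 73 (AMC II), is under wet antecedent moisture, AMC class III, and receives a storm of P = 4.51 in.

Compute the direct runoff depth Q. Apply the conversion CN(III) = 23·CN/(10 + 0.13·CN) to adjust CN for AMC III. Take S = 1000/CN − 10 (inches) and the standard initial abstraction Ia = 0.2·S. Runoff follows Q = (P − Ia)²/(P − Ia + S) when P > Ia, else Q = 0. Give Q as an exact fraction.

Q = 494531026441/163405149100 in ≈ 3.026 in

Wet (AMC III): CN(III) = 23·73/(10 + 0.13·73) = 1679/(1949/100) = 167900/1949 ≈ 86.147
S = 1000/(167900/1949) − 10 = 2700/1679 in ≈ 1.608 in
Ia = 0.2·(2700/1679) = 540/1679 in ≈ 0.322 in
Since P=4.510 > Ia=0.322: effective rainfall P−Ia = 703229/167900 in
Runoff Q = (P−Ia)²/(P−Ia+S) = (4.188)²/(4.188+1.608) = 494531026441/163405149100 ≈ 3.026 in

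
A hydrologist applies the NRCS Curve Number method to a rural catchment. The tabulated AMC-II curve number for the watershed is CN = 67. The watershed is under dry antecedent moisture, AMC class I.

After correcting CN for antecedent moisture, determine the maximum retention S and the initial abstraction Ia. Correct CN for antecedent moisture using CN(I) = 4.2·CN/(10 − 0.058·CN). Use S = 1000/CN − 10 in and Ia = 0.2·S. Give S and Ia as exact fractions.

S = 5500/469 in ≈ 11.727 in; Ia = 1100/469 in ≈ 2.345 in

Adjust CN=67 to AMC I: 4.2·67/(10 − 0.058·67) → (1407/5) ÷ (3057/500) = 46900/1019 ≈ 46.026
Retention S: 1000/CN − 10 with CN=46.026 → S = 5500/469 ≈ 11.727 in
Ia = 0.2·(5500/469) = 1100/469 in ≈ 2.345 in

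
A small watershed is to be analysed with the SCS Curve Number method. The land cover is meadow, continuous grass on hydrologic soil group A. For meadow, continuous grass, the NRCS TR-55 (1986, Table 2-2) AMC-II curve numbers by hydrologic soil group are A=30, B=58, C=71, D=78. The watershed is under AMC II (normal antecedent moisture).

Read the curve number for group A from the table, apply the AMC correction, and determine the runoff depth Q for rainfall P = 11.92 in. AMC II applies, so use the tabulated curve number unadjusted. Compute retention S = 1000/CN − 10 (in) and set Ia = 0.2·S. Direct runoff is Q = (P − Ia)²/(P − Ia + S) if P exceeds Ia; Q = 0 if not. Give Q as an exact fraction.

Q = 147968/86025 in ≈ 1.720 in

NRCS table: meadow, continuous grass, soil group A → CN(II) = 30
AMC II — tabulated CN = 30 applies directly.
Retention S: 1000/CN − 10 with CN=30.000 → S = 70/3 ≈ 23.333 in
Ia = 0.2·(70/3) = 14/3 in ≈ 4.667 in
P − Ia = 11.920 − 4.667 = 544/75 ≈ 7.253 in (> 0, runoff occurs)
Q = (544/75)²/((544/75) + 70/3) = (295936/5625)/(2294/75) = 147968/86025 in ≈ 1.720 in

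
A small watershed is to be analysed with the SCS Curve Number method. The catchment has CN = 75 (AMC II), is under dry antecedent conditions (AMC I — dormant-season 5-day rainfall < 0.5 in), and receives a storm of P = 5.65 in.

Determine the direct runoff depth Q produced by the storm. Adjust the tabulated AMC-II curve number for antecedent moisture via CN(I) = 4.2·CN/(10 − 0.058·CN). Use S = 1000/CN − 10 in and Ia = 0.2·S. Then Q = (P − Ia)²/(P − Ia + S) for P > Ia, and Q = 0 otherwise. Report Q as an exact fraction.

CN(I) from CN(II)=75: (4.2·75)/(10 − 0.058·75) = 6300/113 ≈ 55.752
S = 1000/(6300/113) − 10 = 500/63 in ≈ 7.937 in
Initial abstraction Ia = S/5 = (500/63)/5 = 100/63 ≈ 1.587 in
Excess rainfall: 5.650 − 1.587 = 4.063 in; P > Ia so Q > 0
Q = (5119/1260)²/((5119/1260) + 500/63) = (26204161/1587600)/(15119/1260) = 26204161/19049940 in ≈ 1.376 in

Q = 26204161/19049940 in ≈ 1.376 in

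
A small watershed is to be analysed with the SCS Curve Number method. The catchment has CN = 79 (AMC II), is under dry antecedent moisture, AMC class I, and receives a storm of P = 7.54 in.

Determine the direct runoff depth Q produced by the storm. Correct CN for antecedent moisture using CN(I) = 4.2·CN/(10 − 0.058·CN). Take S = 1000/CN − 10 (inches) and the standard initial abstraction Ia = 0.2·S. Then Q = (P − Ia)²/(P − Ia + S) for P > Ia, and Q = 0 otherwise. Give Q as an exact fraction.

CN(I) from CN(II)=79: (4.2·79)/(10 − 0.058·79) = 7900/129 ≈ 61.240
Max retention: S = 1000/(7900/129) − 10 = 500/79 in (≈ 6.329 in)
Ia = 0.2·(500/79) = 100/79 in ≈ 1.266 in
Excess rainfall: 7.540 − 1.266 = 6.274 in; P > Ia so Q > 0
Runoff Q = (P−Ia)²/(P−Ia+S) = (6.274)²/(6.274+6.329) = 614197089/196642850 ≈ 3.123 in

Q = 614197089/196642850 in ≈ 3.123 in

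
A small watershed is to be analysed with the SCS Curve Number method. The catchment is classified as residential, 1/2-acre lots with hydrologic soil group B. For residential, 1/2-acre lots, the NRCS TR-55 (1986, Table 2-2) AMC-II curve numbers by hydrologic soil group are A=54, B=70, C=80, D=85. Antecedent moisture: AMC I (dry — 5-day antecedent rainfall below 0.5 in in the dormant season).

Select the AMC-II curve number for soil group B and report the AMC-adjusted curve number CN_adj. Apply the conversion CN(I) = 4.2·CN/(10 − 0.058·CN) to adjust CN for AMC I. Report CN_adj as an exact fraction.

NRCS table: residential, 1/2-acre lots, soil group B → CN(II) = 70
Dry (AMC I): CN(I) = 4.2·70/(10 − 0.058·70) = 294/(297/50) = 4900/99 ≈ 49.495

CN_adj = 4900/99 ≈ 49.495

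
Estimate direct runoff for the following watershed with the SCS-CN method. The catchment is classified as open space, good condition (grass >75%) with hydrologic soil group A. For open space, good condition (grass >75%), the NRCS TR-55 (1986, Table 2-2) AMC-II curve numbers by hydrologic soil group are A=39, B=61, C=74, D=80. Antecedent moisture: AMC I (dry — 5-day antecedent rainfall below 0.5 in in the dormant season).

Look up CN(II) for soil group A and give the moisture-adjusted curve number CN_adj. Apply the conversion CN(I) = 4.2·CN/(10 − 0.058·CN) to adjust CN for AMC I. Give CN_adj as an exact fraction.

NRCS table: open space, good condition (grass >75%), soil group A → CN(II) = 39
CN(I) from CN(II)=39: (4.2·39)/(10 − 0.058·39) = 81900/3869 ≈ 21.168

CN_adj = 81900/3869 ≈ 21.168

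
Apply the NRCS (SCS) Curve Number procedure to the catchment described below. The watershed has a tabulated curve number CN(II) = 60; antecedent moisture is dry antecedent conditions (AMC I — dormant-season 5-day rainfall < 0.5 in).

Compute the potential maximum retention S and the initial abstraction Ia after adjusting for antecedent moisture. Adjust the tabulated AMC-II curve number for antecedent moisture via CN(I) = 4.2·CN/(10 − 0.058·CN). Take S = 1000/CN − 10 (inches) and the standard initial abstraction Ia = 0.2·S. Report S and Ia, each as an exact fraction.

S = 1000/63 in ≈ 15.873 in; Ia = 200/63 in ≈ 3.175 in

Dry (AMC I): CN(I) = 4.2·60/(10 − 0.058·60) = 252/(163/25) = 6300/163 ≈ 38.650
Max retention: S = 1000/(6300/163) − 10 = 1000/63 in (≈ 15.873 in)
Ia = 0.2S: 0.2·15.873 = 3.175 in (exactly 200/63)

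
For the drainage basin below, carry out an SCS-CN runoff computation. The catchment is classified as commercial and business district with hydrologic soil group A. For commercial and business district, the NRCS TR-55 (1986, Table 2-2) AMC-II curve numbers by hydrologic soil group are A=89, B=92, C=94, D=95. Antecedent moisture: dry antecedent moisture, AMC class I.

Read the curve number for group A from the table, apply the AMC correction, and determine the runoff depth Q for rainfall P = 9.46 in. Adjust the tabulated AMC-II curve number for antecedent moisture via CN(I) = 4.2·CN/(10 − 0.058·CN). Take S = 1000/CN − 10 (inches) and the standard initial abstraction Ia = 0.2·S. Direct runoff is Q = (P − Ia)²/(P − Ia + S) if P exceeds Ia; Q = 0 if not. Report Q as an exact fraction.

NRCS table: commercial and business district, soil group A → CN(II) = 89
CN(I) from CN(II)=89: (4.2·89)/(10 − 0.058·89) = 186900/2419 ≈ 77.263
Max retention: S = 1000/(186900/2419) − 10 = 5500/1869 in (≈ 2.943 in)
Ia = 0.2S: 0.2·2.943 = 0.589 in (exactly 1100/1869)
Since P=9.460 > Ia=0.589: effective rainfall P−Ia = 829037/93450 in
Q: (829037/93450)² ÷ (1104037/93450) = 62482031579/9379296150 in (≈ 6.662 in)

Q = 62482031579/9379296150 in ≈ 6.662 in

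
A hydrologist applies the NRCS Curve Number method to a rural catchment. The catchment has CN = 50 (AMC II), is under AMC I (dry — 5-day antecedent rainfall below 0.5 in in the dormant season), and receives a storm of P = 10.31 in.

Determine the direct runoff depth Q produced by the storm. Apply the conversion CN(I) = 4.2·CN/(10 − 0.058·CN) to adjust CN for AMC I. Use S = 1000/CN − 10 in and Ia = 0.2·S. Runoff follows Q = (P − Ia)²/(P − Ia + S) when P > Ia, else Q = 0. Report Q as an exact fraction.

Q = 135745801/129467100 in ≈ 1.048 in

Adjust CN=50 to AMC I: 4.2·50/(10 − 0.058·50) → 210 ÷ (71/10) = 2100/71 ≈ 29.577
Max retention: S = 1000/(2100/71) − 10 = 500/21 in (≈ 23.810 in)
Ia = 0.2·(500/21) = 100/21 in ≈ 4.762 in
P − Ia = 10.310 − 4.762 = 11651/2100 ≈ 5.548 in (> 0, runoff occurs)
Q: (11651/2100)² ÷ (61651/2100) = 135745801/129467100 in (≈ 1.048 in)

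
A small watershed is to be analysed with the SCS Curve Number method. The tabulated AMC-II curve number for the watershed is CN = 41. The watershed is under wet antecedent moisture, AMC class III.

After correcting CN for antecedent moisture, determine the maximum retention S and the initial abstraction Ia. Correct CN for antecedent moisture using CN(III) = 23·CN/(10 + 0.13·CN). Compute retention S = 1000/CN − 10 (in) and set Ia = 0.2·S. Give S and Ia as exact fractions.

S = 5900/943 in ≈ 6.257 in; Ia = 1180/943 in ≈ 1.251 in

Wet (AMC III): CN(III) = 23·41/(10 + 0.13·41) = 943/(1533/100) = 94300/1533 ≈ 61.513
Max retention: S = 1000/(94300/1533) − 10 = 5900/943 in (≈ 6.257 in)
Ia = 0.2S: 0.2·6.257 = 1.251 in (exactly 1180/943)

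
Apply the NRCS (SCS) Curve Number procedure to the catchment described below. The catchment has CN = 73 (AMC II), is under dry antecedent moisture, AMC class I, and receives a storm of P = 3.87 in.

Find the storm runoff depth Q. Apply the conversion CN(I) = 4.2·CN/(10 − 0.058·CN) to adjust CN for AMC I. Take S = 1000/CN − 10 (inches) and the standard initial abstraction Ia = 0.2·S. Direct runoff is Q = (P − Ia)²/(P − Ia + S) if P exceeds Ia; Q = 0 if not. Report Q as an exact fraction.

Q = 1290174561/3166820300 in ≈ 0.407 in

CN(I) from CN(II)=73: (4.2·73)/(10 − 0.058·73) = 51100/961 ≈ 53.174
S = 1000/(51100/961) − 10 = 4500/511 in ≈ 8.806 in
Ia = 0.2·(4500/511) = 900/511 in ≈ 1.761 in
Excess rainfall: 3.870 − 1.761 = 2.109 in; P > Ia so Q > 0
Runoff Q = (P−Ia)²/(P−Ia+S) = (2.109)²/(2.109+8.806) = 1290174561/3166820300 ≈ 0.407 in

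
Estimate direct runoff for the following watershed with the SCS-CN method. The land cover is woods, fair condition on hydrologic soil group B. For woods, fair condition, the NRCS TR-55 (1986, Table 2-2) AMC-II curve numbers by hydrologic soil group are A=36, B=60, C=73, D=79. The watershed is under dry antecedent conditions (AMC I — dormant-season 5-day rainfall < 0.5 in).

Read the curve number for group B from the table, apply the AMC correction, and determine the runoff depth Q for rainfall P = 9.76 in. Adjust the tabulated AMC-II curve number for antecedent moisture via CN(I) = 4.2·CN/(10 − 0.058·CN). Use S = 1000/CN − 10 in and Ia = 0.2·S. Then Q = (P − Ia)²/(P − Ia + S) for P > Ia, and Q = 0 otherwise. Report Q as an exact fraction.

Q = 26894596/13927725 in ≈ 1.931 in

NRCS table: woods, fair condition, soil group B → CN(II) = 60
CN(I) from CN(II)=60: (4.2·60)/(10 − 0.058·60) = 6300/163 ≈ 38.650
S = 1000/(6300/163) − 10 = 1000/63 in ≈ 15.873 in
Initial abstraction Ia = S/5 = (1000/63)/5 = 200/63 ≈ 3.175 in
Since P=9.760 > Ia=3.175: effective rainfall P−Ia = 10372/1575 in
Q = (10372/1575)²/((10372/1575) + 1000/63) = (107578384/2480625)/(35372/1575) = 26894596/13927725 in ≈ 1.931 in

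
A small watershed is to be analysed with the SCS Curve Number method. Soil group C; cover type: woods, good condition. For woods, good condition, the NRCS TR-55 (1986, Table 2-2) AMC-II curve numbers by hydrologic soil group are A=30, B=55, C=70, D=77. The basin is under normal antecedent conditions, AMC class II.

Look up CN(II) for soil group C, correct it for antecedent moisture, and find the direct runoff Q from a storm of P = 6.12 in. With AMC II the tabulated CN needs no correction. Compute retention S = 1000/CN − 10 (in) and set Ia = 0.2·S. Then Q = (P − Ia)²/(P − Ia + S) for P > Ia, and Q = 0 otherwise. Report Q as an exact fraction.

NRCS table: woods, good condition, soil group C → CN(II) = 70
CN(II) = 70; AMC II needs no correction.
Max retention: S = 1000/70 − 10 = 30/7 in (≈ 4.286 in)
Ia = 0.2·(30/7) = 6/7 in ≈ 0.857 in
Excess rainfall: 6.120 − 0.857 = 5.263 in; P > Ia so Q > 0
Runoff Q = (P−Ia)²/(P−Ia+S) = (5.263)²/(5.263+4.286) = 282747/97475 ≈ 2.901 in

Q = 282747/97475 in ≈ 2.901 in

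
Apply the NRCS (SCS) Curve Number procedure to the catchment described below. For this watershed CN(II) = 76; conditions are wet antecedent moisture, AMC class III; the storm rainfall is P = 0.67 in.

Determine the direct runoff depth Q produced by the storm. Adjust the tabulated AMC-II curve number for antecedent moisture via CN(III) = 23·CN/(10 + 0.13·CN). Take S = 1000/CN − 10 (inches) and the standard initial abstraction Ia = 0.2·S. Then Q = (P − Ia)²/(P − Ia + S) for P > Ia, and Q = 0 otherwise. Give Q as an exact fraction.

Q = 298563841/3377092300 in ≈ 0.088 in

Adjust CN=76 to AMC III: 23·76/(10 + 0.13·76) → 1748 ÷ (497/25) = 43700/497 ≈ 87.928
S = 1000/(43700/497) − 10 = 600/437 in ≈ 1.373 in
Initial abstraction Ia = S/5 = (600/437)/5 = 120/437 ≈ 0.275 in
Excess rainfall: 0.670 − 0.275 = 0.395 in; P > Ia so Q > 0
Q: (17279/43700)² ÷ (77279/43700) = 298563841/3377092300 in (≈ 0.088 in)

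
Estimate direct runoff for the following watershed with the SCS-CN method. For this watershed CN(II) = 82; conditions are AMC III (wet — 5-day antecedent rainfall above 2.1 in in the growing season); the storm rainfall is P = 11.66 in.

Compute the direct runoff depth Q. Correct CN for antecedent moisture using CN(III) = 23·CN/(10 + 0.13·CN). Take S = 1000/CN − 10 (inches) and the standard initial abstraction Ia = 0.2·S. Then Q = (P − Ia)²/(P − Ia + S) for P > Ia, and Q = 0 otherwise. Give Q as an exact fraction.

Adjust CN=82 to AMC III: 23·82/(10 + 0.13·82) → 1886 ÷ (1033/50) = 94300/1033 ≈ 91.288
Max retention: S = 1000/(94300/1033) − 10 = 900/943 in (≈ 0.954 in)
Ia = 0.2S: 0.2·0.954 = 0.191 in (exactly 180/943)
P − Ia = 11.660 − 0.191 = 540769/47150 ≈ 11.469 in (> 0, runoff occurs)
Q: (540769/47150)² ÷ (585769/47150) = 292431111361/27619008350 in (≈ 10.588 in)

Q = 292431111361/27619008350 in ≈ 10.588 in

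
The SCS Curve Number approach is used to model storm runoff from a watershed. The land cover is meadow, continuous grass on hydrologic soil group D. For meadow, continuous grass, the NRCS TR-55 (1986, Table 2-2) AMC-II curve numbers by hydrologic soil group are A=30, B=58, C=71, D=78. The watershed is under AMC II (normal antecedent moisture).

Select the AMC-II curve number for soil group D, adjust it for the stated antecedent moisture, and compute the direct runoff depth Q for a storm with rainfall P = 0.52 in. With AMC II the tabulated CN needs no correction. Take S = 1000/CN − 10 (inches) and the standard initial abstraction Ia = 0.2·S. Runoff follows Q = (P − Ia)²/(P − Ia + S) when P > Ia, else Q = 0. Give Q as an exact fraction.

NRCS table: meadow, continuous grass, soil group D → CN(II) = 78
CN(II) = 78; AMC II needs no correction.
S = 1000/78 − 10 = 110/39 in ≈ 2.821 in
Initial abstraction Ia = S/5 = (110/39)/5 = 22/39 ≈ 0.564 in
P = 0.520 ≤ Ia = 0.564 in: entire storm abstracted, Q = 0.

Q = 0 in ≈ 0.000 in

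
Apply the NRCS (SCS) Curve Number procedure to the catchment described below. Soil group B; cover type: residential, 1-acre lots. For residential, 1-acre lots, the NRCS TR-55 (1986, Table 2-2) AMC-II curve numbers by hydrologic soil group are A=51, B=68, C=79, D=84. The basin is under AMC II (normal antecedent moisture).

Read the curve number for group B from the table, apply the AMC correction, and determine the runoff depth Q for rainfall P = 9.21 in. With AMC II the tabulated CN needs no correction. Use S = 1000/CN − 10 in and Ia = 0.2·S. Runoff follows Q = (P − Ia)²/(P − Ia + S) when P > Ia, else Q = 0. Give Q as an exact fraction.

NRCS table: residential, 1-acre lots, soil group B → CN(II) = 68
CN(II) = 68; AMC II needs no correction.
Retention S: 1000/CN − 10 with CN=68.000 → S = 80/17 ≈ 4.706 in
Ia = 0.2S: 0.2·4.706 = 0.941 in (exactly 16/17)
P − Ia = 9.210 − 0.941 = 14057/1700 ≈ 8.269 in (> 0, runoff occurs)
Q = (14057/1700)²/((14057/1700) + 80/17) = (197599249/2890000)/(22057/1700) = 197599249/37496900 in ≈ 5.270 in

Q = 197599249/37496900 in ≈ 5.270 in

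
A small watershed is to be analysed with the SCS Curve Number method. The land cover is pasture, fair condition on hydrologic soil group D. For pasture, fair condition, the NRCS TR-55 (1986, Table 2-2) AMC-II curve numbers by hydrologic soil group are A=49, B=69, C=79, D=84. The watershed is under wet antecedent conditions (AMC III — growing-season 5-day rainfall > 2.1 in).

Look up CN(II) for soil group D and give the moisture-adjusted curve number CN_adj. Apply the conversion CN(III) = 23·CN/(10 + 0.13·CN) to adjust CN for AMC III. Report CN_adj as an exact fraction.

CN_adj = 48300/523 ≈ 92.352

NRCS table: pasture, fair condition, soil group D → CN(II) = 84
CN(III) from CN(II)=84: (23·84)/(10 + 0.13·84) = 48300/523 ≈ 92.352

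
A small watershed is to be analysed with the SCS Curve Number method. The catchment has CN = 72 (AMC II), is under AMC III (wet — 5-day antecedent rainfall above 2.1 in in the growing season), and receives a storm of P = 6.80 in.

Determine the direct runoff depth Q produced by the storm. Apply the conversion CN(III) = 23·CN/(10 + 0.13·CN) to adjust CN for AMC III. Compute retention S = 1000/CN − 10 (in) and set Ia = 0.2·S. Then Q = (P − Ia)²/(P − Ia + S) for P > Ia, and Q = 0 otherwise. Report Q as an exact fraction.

Q = 22364672/4366665 in ≈ 5.122 in

Wet (AMC III): CN(III) = 23·72/(10 + 0.13·72) = 1656/(484/25) = 10350/121 ≈ 85.537
S = 1000/(10350/121) − 10 = 350/207 in ≈ 1.691 in
Initial abstraction Ia = S/5 = (350/207)/5 = 70/207 ≈ 0.338 in
Since P=6.800 > Ia=0.338: effective rainfall P−Ia = 6688/1035 in
Q = (6688/1035)²/((6688/1035) + 350/207) = (44729344/1071225)/(8438/1035) = 22364672/4366665 in ≈ 5.122 in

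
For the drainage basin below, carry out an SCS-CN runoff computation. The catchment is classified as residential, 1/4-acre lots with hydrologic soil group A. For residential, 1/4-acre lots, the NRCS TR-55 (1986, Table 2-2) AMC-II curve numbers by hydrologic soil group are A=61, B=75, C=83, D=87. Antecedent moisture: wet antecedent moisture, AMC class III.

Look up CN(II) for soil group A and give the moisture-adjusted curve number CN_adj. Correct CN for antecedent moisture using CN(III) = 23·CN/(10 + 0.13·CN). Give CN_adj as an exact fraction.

NRCS table: residential, 1/4-acre lots, soil group A → CN(II) = 61
Adjust CN=61 to AMC III: 23·61/(10 + 0.13·61) → 1403 ÷ (1793/100) = 140300/1793 ≈ 78.249

CN_adj = 140300/1793 ≈ 78.249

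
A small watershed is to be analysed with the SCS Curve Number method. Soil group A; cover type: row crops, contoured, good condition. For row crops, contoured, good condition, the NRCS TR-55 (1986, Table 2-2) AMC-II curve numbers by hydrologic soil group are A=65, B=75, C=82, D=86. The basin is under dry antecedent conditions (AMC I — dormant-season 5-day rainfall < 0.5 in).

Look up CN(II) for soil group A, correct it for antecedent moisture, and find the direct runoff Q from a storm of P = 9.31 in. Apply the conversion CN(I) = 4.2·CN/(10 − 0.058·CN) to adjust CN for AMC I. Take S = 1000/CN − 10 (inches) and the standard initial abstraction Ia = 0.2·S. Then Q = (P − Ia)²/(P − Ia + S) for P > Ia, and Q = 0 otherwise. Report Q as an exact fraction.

NRCS table: row crops, contoured, good condition, soil group A → CN(II) = 65
Adjust CN=65 to AMC I: 4.2·65/(10 − 0.058·65) → 273 ÷ (623/100) = 3900/89 ≈ 43.820
S = 1000/(3900/89) − 10 = 500/39 in ≈ 12.821 in
Ia = 0.2S: 0.2·12.821 = 2.564 in (exactly 100/39)
Excess rainfall: 9.310 − 2.564 = 6.746 in; P > Ia so Q > 0
Runoff Q = (P−Ia)²/(P−Ia+S) = (6.746)²/(6.746+12.821) = 692163481/297605100 ≈ 2.326 in

Q = 692163481/297605100 in ≈ 2.326 in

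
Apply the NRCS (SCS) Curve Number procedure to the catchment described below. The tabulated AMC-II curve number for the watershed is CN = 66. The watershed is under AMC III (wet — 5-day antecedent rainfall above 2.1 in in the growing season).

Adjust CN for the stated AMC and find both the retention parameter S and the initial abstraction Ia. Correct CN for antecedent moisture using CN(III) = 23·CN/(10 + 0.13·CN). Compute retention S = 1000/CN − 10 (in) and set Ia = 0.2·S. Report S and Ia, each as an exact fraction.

S = 1700/759 in ≈ 2.240 in; Ia = 340/759 in ≈ 0.448 in

CN(III) from CN(II)=66: (23·66)/(10 + 0.13·66) = 75900/929 ≈ 81.701
S = 1000/(75900/929) − 10 = 1700/759 in ≈ 2.240 in
Initial abstraction Ia = S/5 = (1700/759)/5 = 340/759 ≈ 0.448 in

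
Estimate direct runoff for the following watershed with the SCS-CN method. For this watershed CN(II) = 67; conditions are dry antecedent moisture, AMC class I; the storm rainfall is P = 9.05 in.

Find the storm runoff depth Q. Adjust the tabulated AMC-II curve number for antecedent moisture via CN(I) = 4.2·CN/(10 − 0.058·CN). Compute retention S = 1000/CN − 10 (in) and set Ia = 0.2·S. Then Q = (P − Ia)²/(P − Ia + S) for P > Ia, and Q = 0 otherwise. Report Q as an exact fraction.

Dry (AMC I): CN(I) = 4.2·67/(10 − 0.058·67) = (1407/5)/(3057/500) = 46900/1019 ≈ 46.026
Retention S: 1000/CN − 10 with CN=46.026 → S = 5500/469 ≈ 11.727 in
Ia = 0.2S: 0.2·11.727 = 2.345 in (exactly 1100/469)
Excess rainfall: 9.050 − 2.345 = 6.705 in; P > Ia so Q > 0
Q: (62889/9380)² ÷ (172889/9380) = 3955026321/1621698820 in (≈ 2.439 in)

Q = 3955026321/1621698820 in ≈ 2.439 in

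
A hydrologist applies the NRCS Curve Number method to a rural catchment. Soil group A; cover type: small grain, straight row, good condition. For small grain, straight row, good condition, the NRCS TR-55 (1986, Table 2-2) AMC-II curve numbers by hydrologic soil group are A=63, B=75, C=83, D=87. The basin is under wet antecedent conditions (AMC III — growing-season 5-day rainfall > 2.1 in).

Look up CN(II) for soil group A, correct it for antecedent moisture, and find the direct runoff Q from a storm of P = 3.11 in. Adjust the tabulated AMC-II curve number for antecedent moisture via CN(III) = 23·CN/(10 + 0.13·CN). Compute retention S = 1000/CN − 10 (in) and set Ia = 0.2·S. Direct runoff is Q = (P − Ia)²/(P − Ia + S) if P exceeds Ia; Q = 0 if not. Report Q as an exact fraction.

Q = 141856936321/108187991100 in ≈ 1.311 in

NRCS table: small grain, straight row, good condition, soil group A → CN(II) = 63
Adjust CN=63 to AMC III: 23·63/(10 + 0.13·63) → 1449 ÷ (1819/100) = 144900/1819 ≈ 79.659
Max retention: S = 1000/(144900/1819) − 10 = 3700/1449 in (≈ 2.553 in)
Initial abstraction Ia = S/5 = (3700/1449)/5 = 740/1449 ≈ 0.511 in
Since P=3.110 > Ia=0.511: effective rainfall P−Ia = 376639/144900 in
Runoff Q = (P−Ia)²/(P−Ia+S) = (2.599)²/(2.599+2.553) = 141856936321/108187991100 ≈ 1.311 in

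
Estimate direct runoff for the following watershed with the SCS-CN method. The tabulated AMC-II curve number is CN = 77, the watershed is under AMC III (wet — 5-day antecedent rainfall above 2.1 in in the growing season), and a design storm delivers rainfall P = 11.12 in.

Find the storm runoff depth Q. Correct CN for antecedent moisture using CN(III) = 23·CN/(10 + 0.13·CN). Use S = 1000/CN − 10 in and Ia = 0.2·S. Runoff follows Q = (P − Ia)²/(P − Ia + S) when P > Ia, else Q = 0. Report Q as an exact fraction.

Q = 218530418/22528275 in ≈ 9.700 in

CN(III) from CN(II)=77: (23·77)/(10 + 0.13·77) = 7700/87 ≈ 88.506
S = 1000/(7700/87) − 10 = 100/77 in ≈ 1.299 in
Ia = 0.2·(100/77) = 20/77 in ≈ 0.260 in
P − Ia = 11.120 − 0.260 = 20906/1925 ≈ 10.860 in (> 0, runoff occurs)
Q: (20906/1925)² ÷ (23406/1925) = 218530418/22528275 in (≈ 9.700 in)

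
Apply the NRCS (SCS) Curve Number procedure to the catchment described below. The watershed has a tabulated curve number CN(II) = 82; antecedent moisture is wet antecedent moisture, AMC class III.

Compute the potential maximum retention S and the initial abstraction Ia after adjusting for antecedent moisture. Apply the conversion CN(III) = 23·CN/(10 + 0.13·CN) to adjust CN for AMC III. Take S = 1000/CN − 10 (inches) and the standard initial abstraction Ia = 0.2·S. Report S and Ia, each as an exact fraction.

Wet (AMC III): CN(III) = 23·82/(10 + 0.13·82) = 1886/(1033/50) = 94300/1033 ≈ 91.288
Max retention: S = 1000/(94300/1033) − 10 = 900/943 in (≈ 0.954 in)
Ia = 0.2·(900/943) = 180/943 in ≈ 0.191 in

S = 900/943 in ≈ 0.954 in; Ia = 180/943 in ≈ 0.191 in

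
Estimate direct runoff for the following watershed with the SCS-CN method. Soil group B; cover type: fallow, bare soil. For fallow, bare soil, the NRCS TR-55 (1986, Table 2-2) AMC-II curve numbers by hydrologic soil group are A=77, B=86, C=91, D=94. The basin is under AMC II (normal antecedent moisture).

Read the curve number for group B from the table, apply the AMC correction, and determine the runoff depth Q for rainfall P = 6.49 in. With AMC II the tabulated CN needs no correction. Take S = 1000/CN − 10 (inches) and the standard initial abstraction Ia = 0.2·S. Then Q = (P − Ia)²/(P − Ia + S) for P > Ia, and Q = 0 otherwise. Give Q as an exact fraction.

Q = 702621049/144080100 in ≈ 4.877 in

NRCS table: fallow, bare soil, soil group B → CN(II) = 86
AMC II — tabulated CN = 86 applies directly.
Max retention: S = 1000/86 − 10 = 70/43 in (≈ 1.628 in)
Initial abstraction Ia = S/5 = (70/43)/5 = 14/43 ≈ 0.326 in
Since P=6.490 > Ia=0.326: effective rainfall P−Ia = 26507/4300 in
Q = (26507/4300)²/((26507/4300) + 70/43) = (702621049/18490000)/(33507/4300) = 702621049/144080100 in ≈ 4.877 in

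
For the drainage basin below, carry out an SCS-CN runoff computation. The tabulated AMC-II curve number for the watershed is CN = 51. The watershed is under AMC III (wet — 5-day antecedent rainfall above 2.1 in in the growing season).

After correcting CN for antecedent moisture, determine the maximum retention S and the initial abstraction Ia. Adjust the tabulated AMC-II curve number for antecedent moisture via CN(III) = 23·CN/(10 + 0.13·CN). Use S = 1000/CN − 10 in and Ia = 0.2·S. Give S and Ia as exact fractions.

Adjust CN=51 to AMC III: 23·51/(10 + 0.13·51) → 1173 ÷ (1663/100) = 117300/1663 ≈ 70.535
Retention S: 1000/CN − 10 with CN=70.535 → S = 4900/1173 ≈ 4.177 in
Ia = 0.2S: 0.2·4.177 = 0.835 in (exactly 980/1173)

S = 4900/1173 in ≈ 4.177 in; Ia = 980/1173 in ≈ 0.835 in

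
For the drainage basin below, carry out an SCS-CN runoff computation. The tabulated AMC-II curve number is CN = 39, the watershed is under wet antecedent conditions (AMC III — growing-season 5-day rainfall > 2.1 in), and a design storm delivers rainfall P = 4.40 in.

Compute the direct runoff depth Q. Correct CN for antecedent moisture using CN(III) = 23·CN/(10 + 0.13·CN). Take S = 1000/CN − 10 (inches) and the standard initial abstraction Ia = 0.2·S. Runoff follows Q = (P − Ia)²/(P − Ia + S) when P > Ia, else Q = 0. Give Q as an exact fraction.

CN(III) from CN(II)=39: (23·39)/(10 + 0.13·39) = 89700/1507 ≈ 59.522
Max retention: S = 1000/(89700/1507) − 10 = 6100/897 in (≈ 6.800 in)
Ia = 0.2S: 0.2·6.800 = 1.360 in (exactly 1220/897)
Excess rainfall: 4.400 − 1.360 = 3.040 in; P > Ia so Q > 0
Q: (13634/4485)² ÷ (44134/4485) = 92942978/98970495 in (≈ 0.939 in)

Q = 92942978/98970495 in ≈ 0.939 in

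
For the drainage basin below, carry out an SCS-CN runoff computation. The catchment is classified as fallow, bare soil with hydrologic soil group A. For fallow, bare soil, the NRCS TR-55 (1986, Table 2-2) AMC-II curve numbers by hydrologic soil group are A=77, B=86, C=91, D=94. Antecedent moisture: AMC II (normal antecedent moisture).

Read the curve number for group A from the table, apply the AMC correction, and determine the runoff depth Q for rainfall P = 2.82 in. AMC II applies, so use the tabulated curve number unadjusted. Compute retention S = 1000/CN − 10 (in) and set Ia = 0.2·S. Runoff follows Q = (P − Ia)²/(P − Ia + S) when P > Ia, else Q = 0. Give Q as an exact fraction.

Q = 73222249/77219450 in ≈ 0.948 in

NRCS table: fallow, bare soil, soil group A → CN(II) = 77
Average conditions: CN = 77 (no AMC adjustment).
Retention S: 1000/CN − 10 with CN=77.000 → S = 230/77 ≈ 2.987 in
Initial abstraction Ia = S/5 = (230/77)/5 = 46/77 ≈ 0.597 in
Since P=2.820 > Ia=0.597: effective rainfall P−Ia = 8557/3850 in
Q: (8557/3850)² ÷ (20057/3850) = 73222249/77219450 in (≈ 0.948 in)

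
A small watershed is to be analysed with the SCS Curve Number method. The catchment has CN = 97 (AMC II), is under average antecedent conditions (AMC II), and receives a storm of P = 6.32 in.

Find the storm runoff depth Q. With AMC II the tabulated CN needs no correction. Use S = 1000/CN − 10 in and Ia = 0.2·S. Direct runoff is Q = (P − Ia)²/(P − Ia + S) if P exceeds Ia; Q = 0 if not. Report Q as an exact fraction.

CN(II) = 97; AMC II needs no correction.
S = 1000/97 − 10 = 30/97 in ≈ 0.309 in
Initial abstraction Ia = S/5 = (30/97)/5 = 6/97 ≈ 0.062 in
P − Ia = 6.320 − 0.062 = 15176/2425 ≈ 6.258 in (> 0, runoff occurs)
Q: (15176/2425)² ÷ (15926/2425) = 115155488/19310275 in (≈ 5.963 in)

Q = 115155488/19310275 in ≈ 5.963 in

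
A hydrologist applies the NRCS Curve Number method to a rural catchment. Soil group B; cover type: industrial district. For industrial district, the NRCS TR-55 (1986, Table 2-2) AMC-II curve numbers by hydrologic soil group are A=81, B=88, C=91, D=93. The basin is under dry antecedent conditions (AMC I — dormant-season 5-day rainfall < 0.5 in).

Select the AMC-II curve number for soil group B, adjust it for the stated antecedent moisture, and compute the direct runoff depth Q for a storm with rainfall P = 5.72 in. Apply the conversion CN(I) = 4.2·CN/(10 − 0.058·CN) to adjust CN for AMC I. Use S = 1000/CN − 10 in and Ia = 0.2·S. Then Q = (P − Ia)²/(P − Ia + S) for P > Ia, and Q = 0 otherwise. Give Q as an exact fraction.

Q = 95277121/30821175 in ≈ 3.091 in

NRCS table: industrial district, soil group B → CN(II) = 88
Dry (AMC I): CN(I) = 4.2·88/(10 − 0.058·88) = (1848/5)/(612/125) = 3850/51 ≈ 75.490
Retention S: 1000/CN − 10 with CN=75.490 → S = 250/77 ≈ 3.247 in
Ia = 0.2·(250/77) = 50/77 in ≈ 0.649 in
Since P=5.720 > Ia=0.649: effective rainfall P−Ia = 9761/1925 in
Q: (9761/1925)² ÷ (16011/1925) = 95277121/30821175 in (≈ 3.091 in)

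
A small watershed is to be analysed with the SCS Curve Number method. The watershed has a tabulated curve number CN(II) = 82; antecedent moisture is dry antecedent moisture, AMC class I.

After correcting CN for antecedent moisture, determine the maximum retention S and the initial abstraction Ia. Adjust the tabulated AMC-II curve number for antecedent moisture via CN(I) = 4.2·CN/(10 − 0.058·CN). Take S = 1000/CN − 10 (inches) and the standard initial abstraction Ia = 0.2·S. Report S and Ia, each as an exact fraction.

S = 1500/287 in ≈ 5.226 in; Ia = 300/287 in ≈ 1.045 in

CN(I) from CN(II)=82: (4.2·82)/(10 − 0.058·82) = 28700/437 ≈ 65.675
Max retention: S = 1000/(28700/437) − 10 = 1500/287 in (≈ 5.226 in)
Ia = 0.2S: 0.2·5.226 = 1.045 in (exactly 300/287)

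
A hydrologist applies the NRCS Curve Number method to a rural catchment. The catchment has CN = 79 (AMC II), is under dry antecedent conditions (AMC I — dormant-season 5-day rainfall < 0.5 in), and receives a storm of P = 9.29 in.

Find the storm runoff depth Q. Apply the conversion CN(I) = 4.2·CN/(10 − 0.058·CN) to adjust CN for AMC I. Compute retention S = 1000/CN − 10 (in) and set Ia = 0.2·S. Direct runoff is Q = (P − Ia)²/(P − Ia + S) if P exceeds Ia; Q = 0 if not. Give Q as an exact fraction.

Dry (AMC I): CN(I) = 4.2·79/(10 − 0.058·79) = (1659/5)/(2709/500) = 7900/129 ≈ 61.240
S = 1000/(7900/129) − 10 = 500/79 in ≈ 6.329 in
Ia = 0.2S: 0.2·6.329 = 1.266 in (exactly 100/79)
Since P=9.290 > Ia=1.266: effective rainfall P−Ia = 63391/7900 in
Runoff Q = (P−Ia)²/(P−Ia+S) = (8.024)²/(8.024+6.329) = 4018418881/895788900 ≈ 4.486 in

Q = 4018418881/895788900 in ≈ 4.486 in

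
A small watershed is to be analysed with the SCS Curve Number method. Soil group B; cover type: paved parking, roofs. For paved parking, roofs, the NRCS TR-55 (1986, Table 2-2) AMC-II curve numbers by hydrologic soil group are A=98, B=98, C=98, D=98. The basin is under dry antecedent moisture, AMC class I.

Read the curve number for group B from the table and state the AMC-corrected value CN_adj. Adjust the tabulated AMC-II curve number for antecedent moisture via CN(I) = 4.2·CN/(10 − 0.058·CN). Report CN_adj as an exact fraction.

NRCS table: paved parking, roofs, soil group B → CN(II) = 98
CN(I) from CN(II)=98: (4.2·98)/(10 − 0.058·98) = 102900/1079 ≈ 95.366

CN_adj = 102900/1079 ≈ 95.366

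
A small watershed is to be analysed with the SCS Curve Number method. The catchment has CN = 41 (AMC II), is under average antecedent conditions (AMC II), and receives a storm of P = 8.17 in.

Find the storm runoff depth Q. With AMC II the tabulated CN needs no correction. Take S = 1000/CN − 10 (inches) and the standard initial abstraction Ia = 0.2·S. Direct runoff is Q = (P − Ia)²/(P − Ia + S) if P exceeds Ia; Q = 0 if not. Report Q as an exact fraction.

Q = 470759809/330857700 in ≈ 1.423 in

CN(II) = 41; AMC II needs no correction.
Retention S: 1000/CN − 10 with CN=41.000 → S = 590/41 ≈ 14.390 in
Ia = 0.2S: 0.2·14.390 = 2.878 in (exactly 118/41)
Since P=8.170 > Ia=2.878: effective rainfall P−Ia = 21697/4100 in
Q: (21697/4100)² ÷ (80697/4100) = 470759809/330857700 in (≈ 1.423 in)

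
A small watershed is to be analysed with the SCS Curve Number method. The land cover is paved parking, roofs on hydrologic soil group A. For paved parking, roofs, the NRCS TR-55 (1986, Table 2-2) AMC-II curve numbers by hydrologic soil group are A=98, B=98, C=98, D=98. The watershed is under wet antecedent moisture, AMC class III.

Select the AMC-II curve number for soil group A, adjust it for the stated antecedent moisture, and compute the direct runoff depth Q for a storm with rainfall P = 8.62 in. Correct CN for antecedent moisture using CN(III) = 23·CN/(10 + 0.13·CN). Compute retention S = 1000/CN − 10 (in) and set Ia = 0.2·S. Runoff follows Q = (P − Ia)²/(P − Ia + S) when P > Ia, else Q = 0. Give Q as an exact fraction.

Q = 234969959169/27596679950 in ≈ 8.514 in

NRCS table: paved parking, roofs, soil group A → CN(II) = 98
CN(III) from CN(II)=98: (23·98)/(10 + 0.13·98) = 112700/1137 ≈ 99.120
S = 1000/(112700/1137) − 10 = 100/1127 in ≈ 0.089 in
Ia = 0.2S: 0.2·0.089 = 0.018 in (exactly 20/1127)
Excess rainfall: 8.620 − 0.018 = 8.602 in; P > Ia so Q > 0
Q = (484737/56350)²/((484737/56350) + 100/1127) = (234969959169/3175322500)/(489737/56350) = 234969959169/27596679950 in ≈ 8.514 in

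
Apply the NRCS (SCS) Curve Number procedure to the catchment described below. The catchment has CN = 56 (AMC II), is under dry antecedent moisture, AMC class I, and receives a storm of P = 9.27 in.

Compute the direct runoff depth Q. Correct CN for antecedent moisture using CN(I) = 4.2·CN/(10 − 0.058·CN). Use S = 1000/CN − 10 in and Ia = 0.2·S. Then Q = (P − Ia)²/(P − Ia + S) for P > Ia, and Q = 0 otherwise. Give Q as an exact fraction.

Q = 6604650361/5237154300 in ≈ 1.261 in

Adjust CN=56 to AMC I: 4.2·56/(10 − 0.058·56) → (1176/5) ÷ (844/125) = 7350/211 ≈ 34.834
Max retention: S = 1000/(7350/211) − 10 = 2750/147 in (≈ 18.707 in)
Ia = 0.2·(2750/147) = 550/147 in ≈ 3.741 in
Since P=9.270 > Ia=3.741: effective rainfall P−Ia = 81269/14700 in
Q: (81269/14700)² ÷ (356269/14700) = 6604650361/5237154300 in (≈ 1.261 in)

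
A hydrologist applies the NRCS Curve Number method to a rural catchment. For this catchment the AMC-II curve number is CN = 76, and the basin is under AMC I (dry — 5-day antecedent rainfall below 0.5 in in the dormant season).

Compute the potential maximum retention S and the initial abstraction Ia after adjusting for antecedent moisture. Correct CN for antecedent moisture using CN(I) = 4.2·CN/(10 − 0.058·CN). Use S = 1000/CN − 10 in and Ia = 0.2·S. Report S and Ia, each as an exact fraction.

S = 1000/133 in ≈ 7.519 in; Ia = 200/133 in ≈ 1.504 in

Dry (AMC I): CN(I) = 4.2·76/(10 − 0.058·76) = (1596/5)/(699/125) = 13300/233 ≈ 57.082
Max retention: S = 1000/(13300/233) − 10 = 1000/133 in (≈ 7.519 in)
Ia = 0.2·(1000/133) = 200/133 in ≈ 1.504 in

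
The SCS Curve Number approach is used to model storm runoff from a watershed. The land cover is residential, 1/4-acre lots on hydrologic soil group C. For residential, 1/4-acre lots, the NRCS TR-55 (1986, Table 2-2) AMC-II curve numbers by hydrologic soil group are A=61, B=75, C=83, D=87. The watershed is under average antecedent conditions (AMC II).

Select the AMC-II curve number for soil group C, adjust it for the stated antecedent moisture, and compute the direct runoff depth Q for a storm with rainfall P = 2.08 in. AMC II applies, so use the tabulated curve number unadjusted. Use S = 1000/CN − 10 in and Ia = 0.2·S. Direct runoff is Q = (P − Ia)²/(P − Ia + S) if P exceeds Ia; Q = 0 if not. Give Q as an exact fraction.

NRCS table: residential, 1/4-acre lots, soil group C → CN(II) = 83
AMC II — tabulated CN = 83 applies directly.
S = 1000/83 − 10 = 170/83 in ≈ 2.048 in
Ia = 0.2·(170/83) = 34/83 in ≈ 0.410 in
P − Ia = 2.080 − 0.410 = 3466/2075 ≈ 1.670 in (> 0, runoff occurs)
Q: (3466/2075)² ÷ (7716/2075) = 3003289/4002675 in (≈ 0.750 in)

Q = 3003289/4002675 in ≈ 0.750 in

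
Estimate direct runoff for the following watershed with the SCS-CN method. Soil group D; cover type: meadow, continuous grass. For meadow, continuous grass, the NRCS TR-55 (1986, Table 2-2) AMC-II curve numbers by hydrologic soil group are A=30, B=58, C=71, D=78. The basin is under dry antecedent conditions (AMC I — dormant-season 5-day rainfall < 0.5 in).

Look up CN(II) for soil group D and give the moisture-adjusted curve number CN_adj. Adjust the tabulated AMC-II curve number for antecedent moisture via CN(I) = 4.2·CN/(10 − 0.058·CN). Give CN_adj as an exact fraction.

CN_adj = 81900/1369 ≈ 59.825

NRCS table: meadow, continuous grass, soil group D → CN(II) = 78
Dry (AMC I): CN(I) = 4.2·78/(10 − 0.058·78) = (1638/5)/(1369/250) = 81900/1369 ≈ 59.825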